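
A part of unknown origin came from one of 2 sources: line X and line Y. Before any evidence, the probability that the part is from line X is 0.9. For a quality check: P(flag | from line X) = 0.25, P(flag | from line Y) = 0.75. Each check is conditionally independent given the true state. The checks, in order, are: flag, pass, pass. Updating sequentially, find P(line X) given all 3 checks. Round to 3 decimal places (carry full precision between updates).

0.964

After 'flag': P(line X) = 0.25·0.9000 / (0.25·0.9000 + 0.75·0.1000) ≈ 0.7500
After 'pass': P(line X) = 0.75·0.7500 / (0.75·0.7500 + 0.25·0.2500) ≈ 0.9000
After 'pass': P(line X) = 0.75·0.9000 / (0.75·0.9000 + 0.25·0.1000) ≈ 0.9643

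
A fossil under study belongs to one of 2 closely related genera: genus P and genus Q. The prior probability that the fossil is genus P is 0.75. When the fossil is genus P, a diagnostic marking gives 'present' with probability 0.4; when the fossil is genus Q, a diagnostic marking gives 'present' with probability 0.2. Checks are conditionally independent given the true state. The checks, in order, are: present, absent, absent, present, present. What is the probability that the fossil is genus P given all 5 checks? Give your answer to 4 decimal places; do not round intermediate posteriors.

After 'present': P(genus P) = 0.4·0.7500 / (0.4·0.7500 + 0.2·0.2500) ≈ 0.8571
After 'absent': P(genus P) = 0.6·0.8571 / (0.6·0.8571 + 0.8·0.1429) ≈ 0.8182
After 'absent': P(genus P) = 0.6·0.8182 / (0.6·0.8182 + 0.8·0.1818) ≈ 0.7714
After 'present': P(genus P) = 0.4·0.7714 / (0.4·0.7714 + 0.2·0.2286) ≈ 0.8710
After 'present': P(genus P) = 0.4·0.8710 / (0.4·0.8710 + 0.2·0.1290) ≈ 0.9310

0.9310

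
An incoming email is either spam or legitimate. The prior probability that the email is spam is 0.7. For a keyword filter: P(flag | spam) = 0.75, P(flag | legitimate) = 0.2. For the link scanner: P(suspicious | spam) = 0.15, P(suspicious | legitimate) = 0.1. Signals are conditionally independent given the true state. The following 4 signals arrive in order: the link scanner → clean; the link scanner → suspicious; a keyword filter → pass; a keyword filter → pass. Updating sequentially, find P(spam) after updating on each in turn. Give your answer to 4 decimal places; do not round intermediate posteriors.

After the link scanner='clean': P(spam) = 0.85·0.7000 / (0.85·0.7000 + 0.9·0.3000) ≈ 0.6879
After the link scanner='suspicious': P(spam) = 0.15·0.6879 / (0.15·0.6879 + 0.1·0.3121) ≈ 0.7677
After a keyword filter='pass': P(spam) = 0.25·0.7677 / (0.25·0.7677 + 0.8·0.2323) ≈ 0.5081
After a keyword filter='pass': P(spam) = 0.25·0.5081 / (0.25·0.5081 + 0.8·0.4919) ≈ 0.2440

0.2440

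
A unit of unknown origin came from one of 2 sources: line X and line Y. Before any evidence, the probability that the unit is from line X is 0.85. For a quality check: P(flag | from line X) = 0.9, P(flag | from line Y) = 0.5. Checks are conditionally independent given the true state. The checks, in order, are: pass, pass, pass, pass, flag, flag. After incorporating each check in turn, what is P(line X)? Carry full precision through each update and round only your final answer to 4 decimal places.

After 'pass': P(line X) = 0.1·0.8500 / (0.1·0.8500 + 0.5·0.1500) ≈ 0.5312
After 'pass': P(line X) = 0.1·0.5312 / (0.1·0.5312 + 0.5·0.4688) ≈ 0.1848
After 'pass': P(line X) = 0.1·0.1848 / (0.1·0.1848 + 0.5·0.8152) ≈ 0.0434
After 'pass': P(line X) = 0.1·0.0434 / (0.1·0.0434 + 0.5·0.9566) ≈ 0.0090
After 'flag': P(line X) = 0.9·0.0090 / (0.9·0.0090 + 0.5·0.9910) ≈ 0.0161
After 'flag': P(line X) = 0.9·0.0161 / (0.9·0.0161 + 0.5·0.9839) ≈ 0.0285

0.0285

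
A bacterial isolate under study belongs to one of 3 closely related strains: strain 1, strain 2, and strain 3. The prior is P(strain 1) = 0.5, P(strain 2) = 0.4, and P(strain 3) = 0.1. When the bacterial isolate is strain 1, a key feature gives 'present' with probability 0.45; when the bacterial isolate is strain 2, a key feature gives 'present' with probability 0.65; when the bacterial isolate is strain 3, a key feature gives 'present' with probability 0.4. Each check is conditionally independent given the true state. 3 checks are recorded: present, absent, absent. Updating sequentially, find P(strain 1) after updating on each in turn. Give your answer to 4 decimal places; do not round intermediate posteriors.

Each posterior becomes the prior for the next update.
After 'present': normaliser = 0.45·0.5000 + 0.65·0.4000 + 0.4·0.1000; P(strain 1) ≈ 0.4286, P(strain 2) ≈ 0.4952, P(strain 3) ≈ 0.0762
After 'absent': normaliser = 0.55·0.4286 + 0.35·0.4952 + 0.6·0.0762; P(strain 1) ≈ 0.5183, P(strain 2) ≈ 0.3812, P(strain 3) ≈ 0.1005
After 'absent': normaliser = 0.55·0.5183 + 0.35·0.3812 + 0.6·0.1005; P(strain 1) ≈ 0.5954, P(strain 2) ≈ 0.2786, P(strain 3) ≈ 0.1260

0.5954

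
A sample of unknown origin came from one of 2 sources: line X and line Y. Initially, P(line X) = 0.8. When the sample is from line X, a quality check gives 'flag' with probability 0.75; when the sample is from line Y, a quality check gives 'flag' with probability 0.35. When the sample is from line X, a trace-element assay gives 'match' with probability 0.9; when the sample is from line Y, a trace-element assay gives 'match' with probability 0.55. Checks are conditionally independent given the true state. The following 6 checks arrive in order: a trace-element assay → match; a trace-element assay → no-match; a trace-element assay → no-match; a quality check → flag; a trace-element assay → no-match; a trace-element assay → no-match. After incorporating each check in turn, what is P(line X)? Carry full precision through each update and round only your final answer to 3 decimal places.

0.033

After a trace-element assay='match': P(line X) = 0.9·0.8000 / (0.9·0.8000 + 0.55·0.2000) ≈ 0.8675
After a trace-element assay='no-match': P(line X) = 0.1·0.8675 / (0.1·0.8675 + 0.45·0.1325) ≈ 0.5926
After a trace-element assay='no-match': P(line X) = 0.1·0.5926 / (0.1·0.5926 + 0.45·0.4074) ≈ 0.2443
After a quality check='flag': P(line X) = 0.75·0.2443 / (0.75·0.2443 + 0.35·0.7557) ≈ 0.4092
After a trace-element assay='no-match': P(line X) = 0.1·0.4092 / (0.1·0.4092 + 0.45·0.5908) ≈ 0.1334
After a trace-element assay='no-match': P(line X) = 0.1·0.1334 / (0.1·0.1334 + 0.45·0.8666) ≈ 0.0331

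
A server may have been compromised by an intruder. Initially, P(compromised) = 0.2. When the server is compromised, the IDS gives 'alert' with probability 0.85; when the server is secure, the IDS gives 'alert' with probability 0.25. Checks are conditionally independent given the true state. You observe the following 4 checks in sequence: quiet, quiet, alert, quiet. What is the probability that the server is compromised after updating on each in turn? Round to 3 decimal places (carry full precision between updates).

Apply Bayes' rule sequentially, carrying P(compromised) forward.
After 'quiet': P(compromised) = 0.15·0.2000 / (0.15·0.2000 + 0.75·0.8000) ≈ 0.0476
After 'quiet': P(compromised) = 0.15·0.0476 / (0.15·0.0476 + 0.75·0.9524) ≈ 0.0099
After 'alert': P(compromised) = 0.85·0.0099 / (0.85·0.0099 + 0.25·0.9901) ≈ 0.0329
After 'quiet': P(compromised) = 0.15·0.0329 / (0.15·0.0329 + 0.75·0.9671) ≈ 0.0068

0.007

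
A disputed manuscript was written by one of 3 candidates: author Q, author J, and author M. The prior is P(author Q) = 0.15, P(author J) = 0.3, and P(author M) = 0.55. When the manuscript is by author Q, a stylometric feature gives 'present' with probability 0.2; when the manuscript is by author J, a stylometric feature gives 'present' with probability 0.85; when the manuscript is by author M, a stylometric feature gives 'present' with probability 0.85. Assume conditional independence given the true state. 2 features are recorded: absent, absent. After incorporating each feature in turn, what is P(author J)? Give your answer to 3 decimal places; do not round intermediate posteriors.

0.059

After 'absent': normaliser = 0.8·0.1500 + 0.15·0.3000 + 0.15·0.5500; P(author Q) ≈ 0.4848, P(author J) ≈ 0.1818, P(author M) ≈ 0.3333
After 'absent': normaliser = 0.8·0.4848 + 0.15·0.1818 + 0.15·0.3333; P(author Q) ≈ 0.8339, P(author J) ≈ 0.0586, P(author M) ≈ 0.1075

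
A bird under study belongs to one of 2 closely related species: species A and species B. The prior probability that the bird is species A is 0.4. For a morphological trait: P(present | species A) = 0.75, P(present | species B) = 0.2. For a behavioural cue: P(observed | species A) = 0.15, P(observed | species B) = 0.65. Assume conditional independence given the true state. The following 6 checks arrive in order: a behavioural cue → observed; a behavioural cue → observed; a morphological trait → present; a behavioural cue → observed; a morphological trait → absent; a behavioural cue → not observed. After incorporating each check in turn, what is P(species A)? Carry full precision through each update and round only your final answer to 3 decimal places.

After a behavioural cue='observed': P(species A) = 0.15·0.4000 / (0.15·0.4000 + 0.65·0.6000) ≈ 0.1333
After a behavioural cue='observed': P(species A) = 0.15·0.1333 / (0.15·0.1333 + 0.65·0.8667) ≈ 0.0343
After a morphological trait='present': P(species A) = 0.75·0.0343 / (0.75·0.0343 + 0.2·0.9657) ≈ 0.1175
After a behavioural cue='observed': P(species A) = 0.15·0.1175 / (0.15·0.1175 + 0.65·0.8825) ≈ 0.0298
After a morphological trait='absent': P(species A) = 0.25·0.0298 / (0.25·0.0298 + 0.8·0.9702) ≈ 0.0095
After a behavioural cue='not observed': P(species A) = 0.85·0.0095 / (0.85·0.0095 + 0.35·0.9905) ≈ 0.0228

0.023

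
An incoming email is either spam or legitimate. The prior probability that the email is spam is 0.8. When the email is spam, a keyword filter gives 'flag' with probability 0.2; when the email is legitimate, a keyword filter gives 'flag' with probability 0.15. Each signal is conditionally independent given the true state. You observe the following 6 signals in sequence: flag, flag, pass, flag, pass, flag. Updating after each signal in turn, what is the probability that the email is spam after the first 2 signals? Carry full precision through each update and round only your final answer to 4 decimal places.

After 'flag': P(spam) = 0.2·0.8000 / (0.2·0.8000 + 0.15·0.2000) ≈ 0.8421
After 'flag': P(spam) = 0.2·0.8421 / (0.2·0.8421 + 0.15·0.1579) ≈ 0.8767

0.8767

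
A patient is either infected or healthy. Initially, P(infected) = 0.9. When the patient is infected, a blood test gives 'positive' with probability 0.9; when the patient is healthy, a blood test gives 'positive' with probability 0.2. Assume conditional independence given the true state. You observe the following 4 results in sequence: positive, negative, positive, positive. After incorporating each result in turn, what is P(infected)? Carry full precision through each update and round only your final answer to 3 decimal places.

0.990

After 'positive': P(infected) = 0.9·0.9000 / (0.9·0.9000 + 0.2·0.1000) ≈ 0.9759
After 'negative': P(infected) = 0.1·0.9759 / (0.1·0.9759 + 0.8·0.0241) ≈ 0.8351
After 'positive': P(infected) = 0.9·0.8351 / (0.9·0.8351 + 0.2·0.1649) ≈ 0.9580
After 'positive': P(infected) = 0.9·0.9580 / (0.9·0.9580 + 0.2·0.0420) ≈ 0.9903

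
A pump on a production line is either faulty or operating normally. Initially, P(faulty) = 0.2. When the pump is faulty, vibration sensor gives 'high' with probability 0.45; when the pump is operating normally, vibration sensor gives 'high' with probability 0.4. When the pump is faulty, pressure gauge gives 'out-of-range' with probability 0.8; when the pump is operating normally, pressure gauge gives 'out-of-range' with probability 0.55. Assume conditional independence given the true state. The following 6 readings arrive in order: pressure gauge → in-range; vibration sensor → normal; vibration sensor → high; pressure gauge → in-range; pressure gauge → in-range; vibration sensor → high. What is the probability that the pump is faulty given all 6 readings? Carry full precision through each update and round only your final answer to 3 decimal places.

0.025

After pressure gauge='in-range': P(faulty) = 0.2·0.2000 / (0.2·0.2000 + 0.45·0.8000) ≈ 0.1000
After vibration sensor='normal': P(faulty) = 0.55·0.1000 / (0.55·0.1000 + 0.6·0.9000) ≈ 0.0924
After vibration sensor='high': P(faulty) = 0.45·0.0924 / (0.45·0.0924 + 0.4·0.9076) ≈ 0.1028
After pressure gauge='in-range': P(faulty) = 0.2·0.1028 / (0.2·0.1028 + 0.45·0.8972) ≈ 0.0485
After pressure gauge='in-range': P(faulty) = 0.2·0.0485 / (0.2·0.0485 + 0.45·0.9515) ≈ 0.0221
After vibration sensor='high': P(faulty) = 0.45·0.0221 / (0.45·0.0221 + 0.4·0.9779) ≈ 0.0248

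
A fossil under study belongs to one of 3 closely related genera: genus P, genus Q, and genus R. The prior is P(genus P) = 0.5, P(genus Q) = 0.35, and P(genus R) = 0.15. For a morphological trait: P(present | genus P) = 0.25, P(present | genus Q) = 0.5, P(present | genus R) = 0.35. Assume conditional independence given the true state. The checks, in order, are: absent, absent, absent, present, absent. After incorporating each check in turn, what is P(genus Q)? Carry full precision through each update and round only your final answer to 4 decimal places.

0.1827

Each posterior becomes the prior for the next update.
After 'absent': normaliser = 0.75·0.5000 + 0.5·0.3500 + 0.65·0.1500; P(genus P) ≈ 0.5792, P(genus Q) ≈ 0.2703, P(genus R) ≈ 0.1506
After 'absent': normaliser = 0.75·0.5792 + 0.5·0.2703 + 0.65·0.1506; P(genus P) ≈ 0.6509, P(genus Q) ≈ 0.2025, P(genus R) ≈ 0.1467
After 'absent': normaliser = 0.75·0.6509 + 0.5·0.2025 + 0.65·0.1467; P(genus P) ≈ 0.7129, P(genus Q) ≈ 0.1479, P(genus R) ≈ 0.1392
After 'present': normaliser = 0.25·0.7129 + 0.5·0.1479 + 0.35·0.1392; P(genus P) ≈ 0.5923, P(genus Q) ≈ 0.2457, P(genus R) ≈ 0.1619
After 'absent': normaliser = 0.75·0.5923 + 0.5·0.2457 + 0.65·0.1619; P(genus P) ≈ 0.6607, P(genus Q) ≈ 0.1827, P(genus R) ≈ 0.1566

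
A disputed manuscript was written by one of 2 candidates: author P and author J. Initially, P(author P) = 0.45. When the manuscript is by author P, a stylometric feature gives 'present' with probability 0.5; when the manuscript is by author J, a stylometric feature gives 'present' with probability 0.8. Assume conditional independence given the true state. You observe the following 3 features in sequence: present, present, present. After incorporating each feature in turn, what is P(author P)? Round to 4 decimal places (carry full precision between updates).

0.1665

After 'present': P(author P) = 0.5·0.4500 / (0.5·0.4500 + 0.8·0.5500) ≈ 0.3383
After 'present': P(author P) = 0.5·0.3383 / (0.5·0.3383 + 0.8·0.6617) ≈ 0.2422
After 'present': P(author P) = 0.5·0.2422 / (0.5·0.2422 + 0.8·0.7578) ≈ 0.1665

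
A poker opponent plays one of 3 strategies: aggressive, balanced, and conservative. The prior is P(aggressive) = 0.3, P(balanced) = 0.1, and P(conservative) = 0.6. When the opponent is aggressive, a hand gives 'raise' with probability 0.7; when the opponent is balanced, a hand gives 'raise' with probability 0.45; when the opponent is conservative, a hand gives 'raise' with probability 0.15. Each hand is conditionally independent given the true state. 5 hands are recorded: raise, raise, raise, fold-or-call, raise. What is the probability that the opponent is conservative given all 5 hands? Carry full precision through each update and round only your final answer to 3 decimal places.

0.011

After 'raise': normaliser = 0.7·0.3000 + 0.45·0.1000 + 0.15·0.6000; P(aggressive) ≈ 0.6087, P(balanced) ≈ 0.1304, P(conservative) ≈ 0.2609
After 'raise': normaliser = 0.7·0.6087 + 0.45·0.1304 + 0.15·0.2609; P(aggressive) ≈ 0.8133, P(balanced) ≈ 0.1120, P(conservative) ≈ 0.0747
After 'raise': normaliser = 0.7·0.8133 + 0.45·0.1120 + 0.15·0.0747; P(aggressive) ≈ 0.9023, P(balanced) ≈ 0.0799, P(conservative) ≈ 0.0178
After 'fold-or-call': normaliser = 0.3·0.9023 + 0.55·0.0799 + 0.85·0.0178; P(aggressive) ≈ 0.8209, P(balanced) ≈ 0.1333, P(conservative) ≈ 0.0458
After 'raise': normaliser = 0.7·0.8209 + 0.45·0.1333 + 0.15·0.0458; P(aggressive) ≈ 0.8958, P(balanced) ≈ 0.0935, P(conservative) ≈ 0.0107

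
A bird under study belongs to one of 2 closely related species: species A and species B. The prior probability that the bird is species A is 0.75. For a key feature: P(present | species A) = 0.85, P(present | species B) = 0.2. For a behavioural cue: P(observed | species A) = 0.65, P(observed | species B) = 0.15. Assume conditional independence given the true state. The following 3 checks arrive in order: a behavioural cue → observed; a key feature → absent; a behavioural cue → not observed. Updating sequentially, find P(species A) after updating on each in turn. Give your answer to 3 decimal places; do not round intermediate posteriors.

0.501

Each posterior becomes the prior for the next update.
After a behavioural cue='observed': P(species A) = 0.65·0.7500 / (0.65·0.7500 + 0.15·0.2500) ≈ 0.9286
After a key feature='absent': P(species A) = 0.15·0.9286 / (0.15·0.9286 + 0.8·0.0714) ≈ 0.7091
After a behavioural cue='not observed': P(species A) = 0.35·0.7091 / (0.35·0.7091 + 0.85·0.2909) ≈ 0.5009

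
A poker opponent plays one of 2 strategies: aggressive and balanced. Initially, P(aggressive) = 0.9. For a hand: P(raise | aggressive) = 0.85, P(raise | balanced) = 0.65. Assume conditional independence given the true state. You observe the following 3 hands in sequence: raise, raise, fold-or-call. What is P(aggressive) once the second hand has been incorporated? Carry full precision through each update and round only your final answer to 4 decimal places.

After 'raise': P(aggressive) = 0.85·0.9000 / (0.85·0.9000 + 0.65·0.1000) ≈ 0.9217
After 'raise': P(aggressive) = 0.85·0.9217 / (0.85·0.9217 + 0.65·0.0783) ≈ 0.9390

0.9390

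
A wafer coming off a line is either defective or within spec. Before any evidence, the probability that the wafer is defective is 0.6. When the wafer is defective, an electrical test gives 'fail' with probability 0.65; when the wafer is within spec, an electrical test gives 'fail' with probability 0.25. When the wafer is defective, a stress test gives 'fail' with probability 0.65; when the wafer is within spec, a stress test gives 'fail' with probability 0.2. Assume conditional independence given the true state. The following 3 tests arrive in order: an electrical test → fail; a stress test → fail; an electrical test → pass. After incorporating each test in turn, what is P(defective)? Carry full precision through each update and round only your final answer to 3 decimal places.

After an electrical test='fail': P(defective) = 0.65·0.6000 / (0.65·0.6000 + 0.25·0.4000) ≈ 0.7959
After a stress test='fail': P(defective) = 0.65·0.7959 / (0.65·0.7959 + 0.2·0.2041) ≈ 0.9269
After an electrical test='pass': P(defective) = 0.35·0.9269 / (0.35·0.9269 + 0.75·0.0731) ≈ 0.8554

0.855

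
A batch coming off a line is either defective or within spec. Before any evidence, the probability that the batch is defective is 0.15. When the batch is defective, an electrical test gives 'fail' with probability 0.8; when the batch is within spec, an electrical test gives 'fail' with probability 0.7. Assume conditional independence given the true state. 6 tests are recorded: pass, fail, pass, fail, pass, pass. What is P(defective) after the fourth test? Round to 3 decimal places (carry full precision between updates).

Apply Bayes' rule sequentially, carrying P(defective) forward.
After 'pass': P(defective) = 0.2·0.1500 / (0.2·0.1500 + 0.3·0.8500) ≈ 0.1053
After 'fail': P(defective) = 0.8·0.1053 / (0.8·0.1053 + 0.7·0.8947) ≈ 0.1185
After 'pass': P(defective) = 0.2·0.1185 / (0.2·0.1185 + 0.3·0.8815) ≈ 0.0823
After 'fail': P(defective) = 0.8·0.0823 / (0.8·0.0823 + 0.7·0.9177) ≈ 0.0929

0.093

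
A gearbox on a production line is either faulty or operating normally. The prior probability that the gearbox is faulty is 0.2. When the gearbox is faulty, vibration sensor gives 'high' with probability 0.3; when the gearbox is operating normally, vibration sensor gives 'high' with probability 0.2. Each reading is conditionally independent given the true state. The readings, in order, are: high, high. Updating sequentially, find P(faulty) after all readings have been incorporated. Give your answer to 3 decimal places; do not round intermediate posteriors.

0.360

After 'high': P(faulty) = 0.3·0.2000 / (0.3·0.2000 + 0.2·0.8000) ≈ 0.2727
After 'high': P(faulty) = 0.3·0.2727 / (0.3·0.2727 + 0.2·0.7273) ≈ 0.3600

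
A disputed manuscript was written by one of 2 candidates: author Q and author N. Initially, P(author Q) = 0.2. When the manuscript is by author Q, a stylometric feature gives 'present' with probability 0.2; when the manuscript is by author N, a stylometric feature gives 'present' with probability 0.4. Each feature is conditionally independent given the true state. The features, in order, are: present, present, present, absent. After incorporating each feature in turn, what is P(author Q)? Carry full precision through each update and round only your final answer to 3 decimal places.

After 'present': P(author Q) = 0.2·0.2000 / (0.2·0.2000 + 0.4·0.8000) ≈ 0.1111
After 'present': P(author Q) = 0.2·0.1111 / (0.2·0.1111 + 0.4·0.8889) ≈ 0.0588
After 'present': P(author Q) = 0.2·0.0588 / (0.2·0.0588 + 0.4·0.9412) ≈ 0.0303
After 'absent': P(author Q) = 0.8·0.0303 / (0.8·0.0303 + 0.6·0.9697) ≈ 0.0400

0.040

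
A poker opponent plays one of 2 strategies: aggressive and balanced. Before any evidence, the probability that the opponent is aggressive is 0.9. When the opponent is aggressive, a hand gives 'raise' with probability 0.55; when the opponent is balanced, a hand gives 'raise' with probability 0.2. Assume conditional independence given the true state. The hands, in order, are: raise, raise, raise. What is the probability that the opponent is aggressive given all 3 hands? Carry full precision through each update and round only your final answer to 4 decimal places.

0.9947

After 'raise': P(aggressive) = 0.55·0.9000 / (0.55·0.9000 + 0.2·0.1000) ≈ 0.9612
After 'raise': P(aggressive) = 0.55·0.9612 / (0.55·0.9612 + 0.2·0.0388) ≈ 0.9855
After 'raise': P(aggressive) = 0.55·0.9855 / (0.55·0.9855 + 0.2·0.0145) ≈ 0.9947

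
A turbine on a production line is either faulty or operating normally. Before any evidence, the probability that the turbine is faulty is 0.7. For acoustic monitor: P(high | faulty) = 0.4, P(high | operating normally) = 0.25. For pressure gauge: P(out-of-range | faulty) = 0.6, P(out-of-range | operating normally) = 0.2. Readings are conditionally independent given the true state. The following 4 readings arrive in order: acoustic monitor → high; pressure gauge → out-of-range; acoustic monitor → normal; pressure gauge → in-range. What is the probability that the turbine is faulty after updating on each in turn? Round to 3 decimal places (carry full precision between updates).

0.818

Each posterior becomes the prior for the next update.
After acoustic monitor='high': P(faulty) = 0.4·0.7000 / (0.4·0.7000 + 0.25·0.3000) ≈ 0.7887
After pressure gauge='out-of-range': P(faulty) = 0.6·0.7887 / (0.6·0.7887 + 0.2·0.2113) ≈ 0.9180
After acoustic monitor='normal': P(faulty) = 0.6·0.9180 / (0.6·0.9180 + 0.75·0.0820) ≈ 0.8996
After pressure gauge='in-range': P(faulty) = 0.4·0.8996 / (0.4·0.8996 + 0.8·0.1004) ≈ 0.8175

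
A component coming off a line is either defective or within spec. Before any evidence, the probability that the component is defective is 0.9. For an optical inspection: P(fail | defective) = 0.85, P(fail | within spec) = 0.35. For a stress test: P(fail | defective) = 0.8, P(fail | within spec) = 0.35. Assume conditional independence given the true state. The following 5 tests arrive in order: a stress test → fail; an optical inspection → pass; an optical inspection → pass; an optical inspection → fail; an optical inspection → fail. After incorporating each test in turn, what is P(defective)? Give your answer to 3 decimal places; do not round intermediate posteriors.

After a stress test='fail': P(defective) = 0.8·0.9000 / (0.8·0.9000 + 0.35·0.1000) ≈ 0.9536
After an optical inspection='pass': P(defective) = 0.15·0.9536 / (0.15·0.9536 + 0.65·0.0464) ≈ 0.8260
After an optical inspection='pass': P(defective) = 0.15·0.8260 / (0.15·0.8260 + 0.65·0.1740) ≈ 0.5228
After an optical inspection='fail': P(defective) = 0.85·0.5228 / (0.85·0.5228 + 0.35·0.4772) ≈ 0.7268
After an optical inspection='fail': P(defective) = 0.85·0.7268 / (0.85·0.7268 + 0.35·0.2732) ≈ 0.8660

0.866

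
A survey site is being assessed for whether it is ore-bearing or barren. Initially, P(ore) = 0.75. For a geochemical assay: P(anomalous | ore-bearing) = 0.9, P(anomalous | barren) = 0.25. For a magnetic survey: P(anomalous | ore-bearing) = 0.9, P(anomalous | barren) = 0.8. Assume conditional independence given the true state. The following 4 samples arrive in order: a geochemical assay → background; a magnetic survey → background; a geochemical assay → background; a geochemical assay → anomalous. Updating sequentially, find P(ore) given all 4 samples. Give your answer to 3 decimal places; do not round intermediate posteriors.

Apply Bayes' rule sequentially, carrying P(ore) forward.
After a geochemical assay='background': P(ore) = 0.1·0.7500 / (0.1·0.7500 + 0.75·0.2500) ≈ 0.2857
After a magnetic survey='background': P(ore) = 0.1·0.2857 / (0.1·0.2857 + 0.2·0.7143) ≈ 0.1667
After a geochemical assay='background': P(ore) = 0.1·0.1667 / (0.1·0.1667 + 0.75·0.8333) ≈ 0.0260
After a geochemical assay='anomalous': P(ore) = 0.9·0.0260 / (0.9·0.0260 + 0.25·0.9740) ≈ 0.0876

0.088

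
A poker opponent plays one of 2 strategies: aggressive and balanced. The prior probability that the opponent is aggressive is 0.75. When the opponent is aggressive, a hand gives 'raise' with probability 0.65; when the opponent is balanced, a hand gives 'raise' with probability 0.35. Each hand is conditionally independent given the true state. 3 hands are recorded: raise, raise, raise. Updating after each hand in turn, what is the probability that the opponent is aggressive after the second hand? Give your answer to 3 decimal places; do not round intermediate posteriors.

After 'raise': P(aggressive) = 0.65·0.7500 / (0.65·0.7500 + 0.35·0.2500) ≈ 0.8478
After 'raise': P(aggressive) = 0.65·0.8478 / (0.65·0.8478 + 0.35·0.1522) ≈ 0.9119

0.912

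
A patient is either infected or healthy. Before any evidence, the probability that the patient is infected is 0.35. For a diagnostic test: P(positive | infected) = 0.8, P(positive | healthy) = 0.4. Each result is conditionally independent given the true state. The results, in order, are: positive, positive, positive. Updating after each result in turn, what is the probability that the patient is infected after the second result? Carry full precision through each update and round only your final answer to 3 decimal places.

0.683

After 'positive': P(infected) = 0.8·0.3500 / (0.8·0.3500 + 0.4·0.6500) ≈ 0.5185
After 'positive': P(infected) = 0.8·0.5185 / (0.8·0.5185 + 0.4·0.4815) ≈ 0.6829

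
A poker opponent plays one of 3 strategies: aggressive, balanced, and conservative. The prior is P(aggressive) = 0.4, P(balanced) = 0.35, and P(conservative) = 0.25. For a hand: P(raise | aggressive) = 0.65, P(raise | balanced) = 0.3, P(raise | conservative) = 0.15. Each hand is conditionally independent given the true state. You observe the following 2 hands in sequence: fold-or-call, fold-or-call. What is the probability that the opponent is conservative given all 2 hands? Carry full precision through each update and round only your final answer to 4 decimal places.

0.4503

Each posterior becomes the prior for the next update.
After 'fold-or-call': normaliser = 0.35·0.4000 + 0.7·0.3500 + 0.85·0.2500; P(aggressive) ≈ 0.2343, P(balanced) ≈ 0.4100, P(conservative) ≈ 0.3556
After 'fold-or-call': normaliser = 0.35·0.2343 + 0.7·0.4100 + 0.85·0.3556; P(aggressive) ≈ 0.1222, P(balanced) ≈ 0.4275, P(conservative) ≈ 0.4503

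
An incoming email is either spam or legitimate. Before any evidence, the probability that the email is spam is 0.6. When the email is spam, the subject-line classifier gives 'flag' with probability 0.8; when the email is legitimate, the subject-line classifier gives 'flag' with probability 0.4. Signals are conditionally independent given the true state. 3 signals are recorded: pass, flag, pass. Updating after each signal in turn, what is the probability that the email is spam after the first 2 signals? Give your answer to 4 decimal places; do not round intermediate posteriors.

After 'pass': P(spam) = 0.2·0.6000 / (0.2·0.6000 + 0.6·0.4000) ≈ 0.3333
After 'flag': P(spam) = 0.8·0.3333 / (0.8·0.3333 + 0.4·0.6667) ≈ 0.5000

0.5000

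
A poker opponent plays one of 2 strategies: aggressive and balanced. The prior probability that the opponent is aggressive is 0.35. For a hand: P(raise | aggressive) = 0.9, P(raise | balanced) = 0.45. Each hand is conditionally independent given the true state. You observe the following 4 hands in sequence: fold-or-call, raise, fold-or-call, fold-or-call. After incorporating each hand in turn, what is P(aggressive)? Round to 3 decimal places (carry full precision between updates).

0.006

After 'fold-or-call': P(aggressive) = 0.1·0.3500 / (0.1·0.3500 + 0.55·0.6500) ≈ 0.0892
After 'raise': P(aggressive) = 0.9·0.0892 / (0.9·0.0892 + 0.45·0.9108) ≈ 0.1637
After 'fold-or-call': P(aggressive) = 0.1·0.1637 / (0.1·0.1637 + 0.55·0.8363) ≈ 0.0344
After 'fold-or-call': P(aggressive) = 0.1·0.0344 / (0.1·0.0344 + 0.55·0.9656) ≈ 0.0064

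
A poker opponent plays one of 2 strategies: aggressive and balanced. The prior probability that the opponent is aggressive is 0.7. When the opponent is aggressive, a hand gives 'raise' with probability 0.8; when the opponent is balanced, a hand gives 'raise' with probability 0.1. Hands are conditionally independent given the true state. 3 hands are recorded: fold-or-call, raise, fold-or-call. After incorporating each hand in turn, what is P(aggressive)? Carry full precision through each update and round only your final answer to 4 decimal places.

Apply Bayes' rule sequentially, carrying P(aggressive) forward.
After 'fold-or-call': P(aggressive) = 0.2·0.7000 / (0.2·0.7000 + 0.9·0.3000) ≈ 0.3415
After 'raise': P(aggressive) = 0.8·0.3415 / (0.8·0.3415 + 0.1·0.6585) ≈ 0.8058
After 'fold-or-call': P(aggressive) = 0.2·0.8058 / (0.2·0.8058 + 0.9·0.1942) ≈ 0.4797

0.4797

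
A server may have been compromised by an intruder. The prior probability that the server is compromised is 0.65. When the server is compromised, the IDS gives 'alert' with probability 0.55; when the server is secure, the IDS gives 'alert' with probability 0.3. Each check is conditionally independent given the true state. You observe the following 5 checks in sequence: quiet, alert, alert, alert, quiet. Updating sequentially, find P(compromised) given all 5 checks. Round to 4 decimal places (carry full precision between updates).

After 'quiet': P(compromised) = 0.45·0.6500 / (0.45·0.6500 + 0.7·0.3500) ≈ 0.5442
After 'alert': P(compromised) = 0.55·0.5442 / (0.55·0.5442 + 0.3·0.4558) ≈ 0.6864
After 'alert': P(compromised) = 0.55·0.6864 / (0.55·0.6864 + 0.3·0.3136) ≈ 0.8005
After 'alert': P(compromised) = 0.55·0.8005 / (0.55·0.8005 + 0.3·0.1995) ≈ 0.8803
After 'quiet': P(compromised) = 0.45·0.8803 / (0.45·0.8803 + 0.7·0.1197) ≈ 0.8255

0.8255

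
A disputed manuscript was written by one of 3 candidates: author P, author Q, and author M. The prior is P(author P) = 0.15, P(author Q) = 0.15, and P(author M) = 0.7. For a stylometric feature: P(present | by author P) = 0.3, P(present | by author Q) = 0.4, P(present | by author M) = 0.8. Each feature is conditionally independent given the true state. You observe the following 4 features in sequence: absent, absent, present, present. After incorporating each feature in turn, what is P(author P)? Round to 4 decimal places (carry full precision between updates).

0.1994

After 'absent': normaliser = 0.7·0.1500 + 0.6·0.1500 + 0.2·0.7000; P(author P) ≈ 0.3134, P(author Q) ≈ 0.2687, P(author M) ≈ 0.4179
After 'absent': normaliser = 0.7·0.3134 + 0.6·0.2687 + 0.2·0.4179; P(author P) ≈ 0.4727, P(author Q) ≈ 0.3473, P(author M) ≈ 0.1801
After 'present': normaliser = 0.3·0.4727 + 0.4·0.3473 + 0.8·0.1801; P(author P) ≈ 0.3338, P(author Q) ≈ 0.3270, P(author M) ≈ 0.3391
After 'present': normaliser = 0.3·0.3338 + 0.4·0.3270 + 0.8·0.3391; P(author P) ≈ 0.1994, P(author Q) ≈ 0.2604, P(author M) ≈ 0.5402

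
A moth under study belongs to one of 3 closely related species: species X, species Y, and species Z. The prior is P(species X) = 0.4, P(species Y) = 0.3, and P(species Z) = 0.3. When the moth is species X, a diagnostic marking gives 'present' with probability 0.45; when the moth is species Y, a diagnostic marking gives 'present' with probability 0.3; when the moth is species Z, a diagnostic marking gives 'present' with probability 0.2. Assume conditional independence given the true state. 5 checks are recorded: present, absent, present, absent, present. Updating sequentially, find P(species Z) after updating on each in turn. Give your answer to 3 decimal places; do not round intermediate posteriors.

After 'present': normaliser = 0.45·0.4000 + 0.3·0.3000 + 0.2·0.3000; P(species X) ≈ 0.5455, P(species Y) ≈ 0.2727, P(species Z) ≈ 0.1818
After 'absent': normaliser = 0.55·0.5455 + 0.7·0.2727 + 0.8·0.1818; P(species X) ≈ 0.4714, P(species Y) ≈ 0.3000, P(species Z) ≈ 0.2286
After 'present': normaliser = 0.45·0.4714 + 0.3·0.3000 + 0.2·0.2286; P(species X) ≈ 0.6099, P(species Y) ≈ 0.2587, P(species Z) ≈ 0.1314
After 'absent': normaliser = 0.55·0.6099 + 0.7·0.2587 + 0.8·0.1314; P(species X) ≈ 0.5396, P(species Y) ≈ 0.2913, P(species Z) ≈ 0.1691
After 'present': normaliser = 0.45·0.5396 + 0.3·0.2913 + 0.2·0.1691; P(species X) ≈ 0.6670, P(species Y) ≈ 0.2401, P(species Z) ≈ 0.0929

0.093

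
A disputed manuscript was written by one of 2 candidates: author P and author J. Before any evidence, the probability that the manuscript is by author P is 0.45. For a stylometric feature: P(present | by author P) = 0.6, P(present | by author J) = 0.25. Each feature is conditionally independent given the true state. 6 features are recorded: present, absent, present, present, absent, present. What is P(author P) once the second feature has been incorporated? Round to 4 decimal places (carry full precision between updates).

0.5115

After 'present': P(author P) = 0.6·0.4500 / (0.6·0.4500 + 0.25·0.5500) ≈ 0.6626
After 'absent': P(author P) = 0.4·0.6626 / (0.4·0.6626 + 0.75·0.3374) ≈ 0.5115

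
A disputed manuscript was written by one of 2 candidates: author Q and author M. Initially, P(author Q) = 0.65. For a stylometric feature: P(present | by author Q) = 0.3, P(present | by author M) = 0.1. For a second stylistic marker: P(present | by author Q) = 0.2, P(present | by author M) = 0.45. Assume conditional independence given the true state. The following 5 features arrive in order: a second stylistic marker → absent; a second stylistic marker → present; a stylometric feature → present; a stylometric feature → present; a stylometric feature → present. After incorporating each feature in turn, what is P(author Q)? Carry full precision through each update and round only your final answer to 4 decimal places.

After a second stylistic marker='absent': P(author Q) = 0.8·0.6500 / (0.8·0.6500 + 0.55·0.3500) ≈ 0.7298
After a second stylistic marker='present': P(author Q) = 0.2·0.7298 / (0.2·0.7298 + 0.45·0.2702) ≈ 0.5456
After a stylometric feature='present': P(author Q) = 0.3·0.5456 / (0.3·0.5456 + 0.1·0.4544) ≈ 0.7827
After a stylometric feature='present': P(author Q) = 0.3·0.7827 / (0.3·0.7827 + 0.1·0.2173) ≈ 0.9153
After a stylometric feature='present': P(author Q) = 0.3·0.9153 / (0.3·0.9153 + 0.1·0.0847) ≈ 0.9701

0.9701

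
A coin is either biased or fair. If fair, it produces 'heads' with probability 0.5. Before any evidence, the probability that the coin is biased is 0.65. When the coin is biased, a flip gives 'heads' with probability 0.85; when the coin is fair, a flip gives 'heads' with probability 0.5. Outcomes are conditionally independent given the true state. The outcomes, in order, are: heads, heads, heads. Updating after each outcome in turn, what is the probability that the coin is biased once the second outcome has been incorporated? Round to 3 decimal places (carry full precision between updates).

After 'heads': P(biased) = 0.85·0.6500 / (0.85·0.6500 + 0.5·0.3500) ≈ 0.7595
After 'heads': P(biased) = 0.85·0.7595 / (0.85·0.7595 + 0.5·0.2405) ≈ 0.8429

0.843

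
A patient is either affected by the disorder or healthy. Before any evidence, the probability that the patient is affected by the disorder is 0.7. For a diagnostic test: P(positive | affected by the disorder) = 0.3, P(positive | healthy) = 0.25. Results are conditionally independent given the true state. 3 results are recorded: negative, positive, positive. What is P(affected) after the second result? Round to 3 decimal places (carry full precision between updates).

After 'negative': P(affected) = 0.7·0.7000 / (0.7·0.7000 + 0.75·0.3000) ≈ 0.6853
After 'positive': P(affected) = 0.3·0.6853 / (0.3·0.6853 + 0.25·0.3147) ≈ 0.7232

0.723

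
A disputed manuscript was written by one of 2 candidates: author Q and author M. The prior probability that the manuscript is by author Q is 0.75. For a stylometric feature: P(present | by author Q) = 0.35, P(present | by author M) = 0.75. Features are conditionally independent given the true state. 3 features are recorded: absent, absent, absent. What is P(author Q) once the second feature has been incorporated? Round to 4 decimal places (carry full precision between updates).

After 'absent': P(author Q) = 0.65·0.7500 / (0.65·0.7500 + 0.25·0.2500) ≈ 0.8864
After 'absent': P(author Q) = 0.65·0.8864 / (0.65·0.8864 + 0.25·0.1136) ≈ 0.9530

0.9530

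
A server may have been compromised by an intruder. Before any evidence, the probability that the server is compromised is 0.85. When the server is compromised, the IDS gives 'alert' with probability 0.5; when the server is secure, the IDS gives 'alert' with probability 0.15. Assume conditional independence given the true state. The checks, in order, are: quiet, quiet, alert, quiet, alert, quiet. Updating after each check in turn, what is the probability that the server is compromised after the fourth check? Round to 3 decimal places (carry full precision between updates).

0.794

After 'quiet': P(compromised) = 0.5·0.8500 / (0.5·0.8500 + 0.85·0.1500) ≈ 0.7692
After 'quiet': P(compromised) = 0.5·0.7692 / (0.5·0.7692 + 0.85·0.2308) ≈ 0.6623
After 'alert': P(compromised) = 0.5·0.6623 / (0.5·0.6623 + 0.15·0.3377) ≈ 0.8673
After 'quiet': P(compromised) = 0.5·0.8673 / (0.5·0.8673 + 0.85·0.1327) ≈ 0.7936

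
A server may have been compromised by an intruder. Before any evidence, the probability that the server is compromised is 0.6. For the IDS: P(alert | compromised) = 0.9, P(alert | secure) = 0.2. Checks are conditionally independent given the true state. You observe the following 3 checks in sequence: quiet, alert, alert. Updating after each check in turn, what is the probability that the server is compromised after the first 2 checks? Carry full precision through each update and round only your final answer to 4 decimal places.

After 'quiet': P(compromised) = 0.1·0.6000 / (0.1·0.6000 + 0.8·0.4000) ≈ 0.1579
After 'alert': P(compromised) = 0.9·0.1579 / (0.9·0.1579 + 0.2·0.8421) ≈ 0.4576

0.4576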